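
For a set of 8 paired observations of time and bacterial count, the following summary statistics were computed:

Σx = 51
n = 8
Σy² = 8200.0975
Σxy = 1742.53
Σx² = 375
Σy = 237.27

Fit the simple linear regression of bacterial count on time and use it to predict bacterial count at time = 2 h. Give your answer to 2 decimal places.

Sxx = Σx² − (Σx)²/n = 375 − 325.125 = 49.875
Sxy = Σxy − (Σx)(Σy)/n = 1742.53 − 1512.59625 = 229.93375
b = Sxy/Sxx = 229.93375/49.875 = 4.610201
a = ȳ − b·x̄ = 29.65875 − 4.610201·6.375 = 0.268722
ŷ(2) = a + b·2 = 0.268722 + 4.610201·2 = 9.489123

9.49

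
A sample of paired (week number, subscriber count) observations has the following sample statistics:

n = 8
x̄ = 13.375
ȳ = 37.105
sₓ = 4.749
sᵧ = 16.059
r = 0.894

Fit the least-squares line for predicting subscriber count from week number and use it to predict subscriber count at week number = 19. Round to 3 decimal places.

b = r · sᵧ/sₓ = 0.894 · 16.059/4.749 = 3.023109
a = ȳ − b·x̄ = 37.105 − 3.023109·13.375 = -3.329087
ŷ(19) = a + b·19 = -3.329087 + 3.023109·19 = 54.109990

54.110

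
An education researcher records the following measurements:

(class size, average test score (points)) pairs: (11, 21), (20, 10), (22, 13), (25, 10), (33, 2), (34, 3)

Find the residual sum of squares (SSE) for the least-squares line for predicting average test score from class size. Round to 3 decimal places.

14.742

n = 6, Σx = 145, Σy = 59, Σxy = 1135, Σx² = 3875, Σy² = 823
Sxx = Σx² − (Σx)²/n = 3875 − 3504.166667 = 370.833333
Sxy = Σxy − (Σx)(Σy)/n = 1135 − 1425.833333 = -290.833333
Syy = Σy² − (Σy)²/n = 823 − 580.166667 = 242.833333
b = Sxy/Sxx = -290.833333/370.833333 = -0.784270
SSE = Syy − b·Sxy = 242.833333 − (-0.784270)·(-290.833333) = 14.741573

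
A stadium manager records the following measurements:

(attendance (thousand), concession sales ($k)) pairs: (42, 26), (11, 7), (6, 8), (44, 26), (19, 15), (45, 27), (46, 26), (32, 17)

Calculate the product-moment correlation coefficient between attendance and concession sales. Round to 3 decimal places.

n = 8, Σx = 245, Σy = 152, Σxy = 5601, Σx² = 9383, Σy² = 3384
Sxx = Σx² − (Σx)²/n = 9383 − 7503.125 = 1879.875
Sxy = Σxy − (Σx)(Σy)/n = 5601 − 4655 = 946
Syy = Σy² − (Σy)²/n = 3384 − 2888 = 496
r = Sxy/√(Sxx·Syy) = 946/√(932418) = 946/965.617937 = 0.979684

0.980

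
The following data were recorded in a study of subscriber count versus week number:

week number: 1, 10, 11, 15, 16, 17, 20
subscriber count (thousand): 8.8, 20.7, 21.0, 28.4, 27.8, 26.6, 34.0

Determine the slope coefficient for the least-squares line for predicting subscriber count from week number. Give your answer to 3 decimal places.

n = 7, Σx = 90, Σy = 167.3, Σxy = 2449.8, Σx² = 1392
Sxx = Σx² − (Σx)²/n = 1392 − 1157.142857 = 234.857143
Sxy = Σxy − (Σx)(Σy)/n = 2449.8 − 2151 = 298.8
b = Sxy/Sxx = 298.8/234.857143 = 1.272263

1.272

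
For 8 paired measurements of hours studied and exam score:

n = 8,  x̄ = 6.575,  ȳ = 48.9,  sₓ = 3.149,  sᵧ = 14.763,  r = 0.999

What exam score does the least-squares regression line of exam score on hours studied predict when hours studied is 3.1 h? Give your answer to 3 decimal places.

b = r · sᵧ/sₓ = 0.999 · 14.763/3.149 = 4.683467
a = ȳ − b·x̄ = 48.9 − 4.683467·6.575 = 18.106206
ŷ(3.1) = a + b·3.1 = 18.106206 + 4.683467·3.1 = 32.624953

32.625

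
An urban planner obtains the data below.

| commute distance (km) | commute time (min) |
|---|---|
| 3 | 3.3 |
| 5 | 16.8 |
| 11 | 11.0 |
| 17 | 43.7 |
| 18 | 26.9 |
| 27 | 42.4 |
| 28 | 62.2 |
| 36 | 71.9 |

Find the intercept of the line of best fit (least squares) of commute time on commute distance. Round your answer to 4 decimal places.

-1.0295

n = 8, Σx = 145, Σy = 278.2, Σxy = 6916.8, Σx² = 3577
Sxx = Σx² − (Σx)²/n = 3577 − 2628.125 = 948.875
Sxy = Σxy − (Σx)(Σy)/n = 6916.8 − 5042.375 = 1874.425
b = Sxy/Sxx = 1874.425/948.875 = 1.975418
a = ȳ − b·x̄ = 34.775 − 1.975418·18.125 = -1.029456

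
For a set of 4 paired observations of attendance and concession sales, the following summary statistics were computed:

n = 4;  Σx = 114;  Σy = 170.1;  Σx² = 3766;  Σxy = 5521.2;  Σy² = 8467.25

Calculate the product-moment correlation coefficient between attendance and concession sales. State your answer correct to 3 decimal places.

0.843

Sxx = Σx² − (Σx)²/n = 3766 − 3249 = 517
Sxy = Σxy − (Σx)(Σy)/n = 5521.2 − 4847.85 = 673.35
Syy = Σy² − (Σy)²/n = 8467.25 − 7233.5025 = 1233.7475
r = Sxy/√(Sxx·Syy) = 673.35/√(637847.4575) = 673.35/798.653528 = 0.843107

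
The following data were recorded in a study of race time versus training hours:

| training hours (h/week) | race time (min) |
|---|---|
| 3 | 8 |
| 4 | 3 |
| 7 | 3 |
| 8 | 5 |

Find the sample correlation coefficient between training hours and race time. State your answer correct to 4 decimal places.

-0.4445

n = 4, Σx = 22, Σy = 19, Σxy = 97, Σx² = 138, Σy² = 107
Sxx = Σx² − (Σx)²/n = 138 − 121 = 17
Sxy = Σxy − (Σx)(Σy)/n = 97 − 104.5 = -7.5
Syy = Σy² − (Σy)²/n = 107 − 90.25 = 16.75
r = Sxy/√(Sxx·Syy) = -7.5/√(284.75) = -7.5/16.874537 = -0.444457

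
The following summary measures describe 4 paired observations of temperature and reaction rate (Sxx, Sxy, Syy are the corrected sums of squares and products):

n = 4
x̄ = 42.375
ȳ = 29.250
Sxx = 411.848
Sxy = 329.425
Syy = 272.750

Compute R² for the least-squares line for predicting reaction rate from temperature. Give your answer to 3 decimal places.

R² = Sxy²/(Sxx·Syy) = (329.425)²/(411.848·272.75) = 0.966076

0.966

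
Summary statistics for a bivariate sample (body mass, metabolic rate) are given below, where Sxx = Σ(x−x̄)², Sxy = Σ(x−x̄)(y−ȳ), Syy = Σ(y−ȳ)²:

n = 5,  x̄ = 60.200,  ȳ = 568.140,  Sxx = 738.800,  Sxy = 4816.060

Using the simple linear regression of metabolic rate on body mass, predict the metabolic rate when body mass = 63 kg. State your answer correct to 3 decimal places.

b = Sxy/Sxx = 4816.06/738.8 = 6.518760
a = ȳ − b·x̄ = 568.14 − 6.518760·60.2 = 175.710639
ŷ(63) = a + b·63 = 175.710639 + 6.518760·63 = 586.392528

586.393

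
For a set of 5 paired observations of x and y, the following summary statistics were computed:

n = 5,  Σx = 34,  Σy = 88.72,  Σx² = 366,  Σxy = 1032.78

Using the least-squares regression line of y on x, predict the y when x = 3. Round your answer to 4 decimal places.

5.6369

Sxx = Σx² − (Σx)²/n = 366 − 231.2 = 134.8
Sxy = Σxy − (Σx)(Σy)/n = 1032.78 − 603.296 = 429.484
b = Sxy/Sxx = 429.484/134.8 = 3.186083
a = ȳ − b·x̄ = 17.744 − 3.186083·6.8 = -3.921365
ŷ(3) = a + b·3 = -3.921365 + 3.186083·3 = 5.636884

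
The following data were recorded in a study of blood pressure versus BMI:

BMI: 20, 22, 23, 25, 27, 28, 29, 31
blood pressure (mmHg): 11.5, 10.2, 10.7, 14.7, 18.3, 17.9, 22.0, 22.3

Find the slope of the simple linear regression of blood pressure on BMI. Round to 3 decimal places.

n = 8, Σx = 205, Σy = 127.6, Σxy = 3392.6, Σx² = 5353
Sxx = Σx² − (Σx)²/n = 5353 − 5253.125 = 99.875
Sxy = Σxy − (Σx)(Σy)/n = 3392.6 − 3269.75 = 122.85
b = Sxy/Sxx = 122.85/99.875 = 1.230038

1.230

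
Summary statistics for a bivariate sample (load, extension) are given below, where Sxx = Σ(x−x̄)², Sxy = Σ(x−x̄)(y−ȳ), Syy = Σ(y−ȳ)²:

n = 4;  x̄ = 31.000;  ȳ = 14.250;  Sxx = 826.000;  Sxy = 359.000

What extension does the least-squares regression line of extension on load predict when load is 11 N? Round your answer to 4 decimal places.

5.5575

b = Sxy/Sxx = 359/826 = 0.434625
a = ȳ − b·x̄ = 14.25 − 0.434625·31 = 0.776634
ŷ(11) = a + b·11 = 0.776634 + 0.434625·11 = 5.557506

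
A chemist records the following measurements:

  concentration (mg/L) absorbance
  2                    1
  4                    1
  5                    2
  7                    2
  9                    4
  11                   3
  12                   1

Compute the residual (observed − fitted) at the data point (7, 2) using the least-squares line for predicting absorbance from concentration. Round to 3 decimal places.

0.019

n = 7, Σx = 50, Σy = 14, Σxy = 111, Σx² = 440
Sxx = Σx² − (Σx)²/n = 440 − 357.142857 = 82.857143
Sxy = Σxy − (Σx)(Σy)/n = 111 − 100 = 11
b = Sxy/Sxx = 11/82.857143 = 0.132759
a = ȳ − b·x̄ = 2 − 0.132759·7.142857 = 1.051724
ŷ(7) = 1.051724 + 0.132759·7 = 1.981034
residual = y − ŷ = 2 − 1.981034 = 0.018966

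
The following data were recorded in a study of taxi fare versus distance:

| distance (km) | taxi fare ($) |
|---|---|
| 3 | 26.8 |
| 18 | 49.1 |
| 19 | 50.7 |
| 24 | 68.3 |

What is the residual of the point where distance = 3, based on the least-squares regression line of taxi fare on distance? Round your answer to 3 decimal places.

n = 4, Σx = 64, Σy = 194.9, Σxy = 3566.7, Σx² = 1270
Sxx = Σx² − (Σx)²/n = 1270 − 1024 = 246
Sxy = Σxy − (Σx)(Σy)/n = 3566.7 − 3118.4 = 448.3
b = Sxy/Sxx = 448.3/246 = 1.822358
a = ȳ − b·x̄ = 48.725 − 1.822358·16 = 19.567276
ŷ(3) = 19.567276 + 1.822358·3 = 25.034350
residual = y − ŷ = 26.8 − 25.034350 = 1.765650

1.766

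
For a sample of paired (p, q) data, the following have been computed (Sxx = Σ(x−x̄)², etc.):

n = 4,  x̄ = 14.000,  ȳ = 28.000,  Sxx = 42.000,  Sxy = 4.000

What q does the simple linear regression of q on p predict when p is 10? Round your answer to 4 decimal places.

27.6190

b = Sxy/Sxx = 4/42 = 0.095238
a = ȳ − b·x̄ = 28 − 0.095238·14 = 26.666667
ŷ(10) = a + b·10 = 26.666667 + 0.095238·10 = 27.619048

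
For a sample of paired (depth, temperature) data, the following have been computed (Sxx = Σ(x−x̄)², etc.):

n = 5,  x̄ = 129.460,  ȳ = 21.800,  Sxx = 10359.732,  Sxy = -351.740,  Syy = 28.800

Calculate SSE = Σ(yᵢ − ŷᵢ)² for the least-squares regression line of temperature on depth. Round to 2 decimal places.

b = Sxy/Sxx = -351.74/10359.732 = -0.033953
SSE = Syy − b·Sxy = 28.8 − (-0.033953)·(-351.74) = 16.857507

16.86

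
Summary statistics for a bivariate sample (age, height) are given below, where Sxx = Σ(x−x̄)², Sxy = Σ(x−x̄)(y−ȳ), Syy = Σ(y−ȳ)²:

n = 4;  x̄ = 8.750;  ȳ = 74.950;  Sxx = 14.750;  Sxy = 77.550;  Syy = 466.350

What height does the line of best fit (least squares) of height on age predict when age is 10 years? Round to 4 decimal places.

81.5220

b = Sxy/Sxx = 77.55/14.75 = 5.257627
a = ȳ − b·x̄ = 74.95 − 5.257627·8.75 = 28.945763
ŷ(10) = a + b·10 = 28.945763 + 5.257627·10 = 81.522034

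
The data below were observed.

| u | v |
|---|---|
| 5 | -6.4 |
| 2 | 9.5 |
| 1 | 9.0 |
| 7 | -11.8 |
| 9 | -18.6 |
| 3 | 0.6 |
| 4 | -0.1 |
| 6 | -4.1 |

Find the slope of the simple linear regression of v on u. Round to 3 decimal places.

-3.527

n = 8, Σx = 37, Σy = -21.9, Σxy = -277.2, Σx² = 221
Sxx = Σx² − (Σx)²/n = 221 − 171.125 = 49.875
Sxy = Σxy − (Σx)(Σy)/n = -277.2 − (-101.2875) = -175.9125
b = Sxy/Sxx = -175.9125/49.875 = -3.527068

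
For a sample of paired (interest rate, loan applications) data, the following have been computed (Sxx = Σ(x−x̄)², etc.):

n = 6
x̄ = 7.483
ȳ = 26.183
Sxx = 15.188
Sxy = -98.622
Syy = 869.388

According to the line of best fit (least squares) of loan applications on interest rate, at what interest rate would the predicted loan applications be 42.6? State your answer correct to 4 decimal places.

4.9547

b = Sxy/Sxx = -98.622/15.188 = -6.493416
a = ȳ − b·x̄ = 26.183 − (-6.493416)·7.483 = 74.773231
Set a + b·x = 42.6: x = (42.6 − 74.773231) / (-6.493416) = 4.954747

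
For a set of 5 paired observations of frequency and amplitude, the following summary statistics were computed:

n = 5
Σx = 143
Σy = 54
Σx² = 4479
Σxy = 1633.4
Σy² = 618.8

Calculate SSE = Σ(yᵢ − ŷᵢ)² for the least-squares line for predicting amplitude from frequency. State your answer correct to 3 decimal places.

Sxx = Σx² − (Σx)²/n = 4479 − 4089.8 = 389.2
Sxy = Σxy − (Σx)(Σy)/n = 1633.4 − 1544.4 = 89
Syy = Σy² − (Σy)²/n = 618.8 − 583.2 = 35.6
b = Sxy/Sxx = 89/389.2 = 0.228674
SSE = Syy − b·Sxy = 35.6 − 0.228674·89 = 15.247996

15.248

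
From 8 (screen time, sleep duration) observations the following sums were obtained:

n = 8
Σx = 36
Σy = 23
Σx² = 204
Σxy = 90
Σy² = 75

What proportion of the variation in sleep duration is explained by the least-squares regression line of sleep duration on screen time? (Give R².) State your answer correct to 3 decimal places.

Sxx = Σx² − (Σx)²/n = 204 − 162 = 42
Sxy = Σxy − (Σx)(Σy)/n = 90 − 103.5 = -13.5
Syy = Σy² − (Σy)²/n = 75 − 66.125 = 8.875
R² = Sxy²/(Sxx·Syy) = (-13.5)²/(42·8.875) = 0.488934

0.489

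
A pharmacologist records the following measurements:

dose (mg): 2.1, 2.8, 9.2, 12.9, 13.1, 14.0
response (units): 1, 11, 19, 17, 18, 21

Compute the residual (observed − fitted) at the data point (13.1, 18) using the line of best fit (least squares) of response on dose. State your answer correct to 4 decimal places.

n = 6, Σx = 54.1, Σy = 87, Σxy = 956.8, Σx² = 630.91
Sxx = Σx² − (Σx)²/n = 630.91 − 487.801667 = 143.108333
Sxy = Σxy − (Σx)(Σy)/n = 956.8 − 784.45 = 172.35
b = Sxy/Sxx = 172.35/143.108333 = 1.204332
a = ȳ − b·x̄ = 14.5 − 1.204332·9.016667 = 3.640936
ŷ(13.1) = 3.640936 + 1.204332·13.1 = 19.417691
residual = y − ŷ = 18 − 19.417691 = -1.417691

-1.4177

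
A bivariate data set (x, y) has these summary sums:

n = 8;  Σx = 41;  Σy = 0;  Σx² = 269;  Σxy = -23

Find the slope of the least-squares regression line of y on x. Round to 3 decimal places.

Sxx = Σx² − (Σx)²/n = 269 − 210.125 = 58.875
Sxy = Σxy − (Σx)(Σy)/n = -23 − 0 = -23
b = Sxy/Sxx = -23/58.875 = -0.390658

-0.391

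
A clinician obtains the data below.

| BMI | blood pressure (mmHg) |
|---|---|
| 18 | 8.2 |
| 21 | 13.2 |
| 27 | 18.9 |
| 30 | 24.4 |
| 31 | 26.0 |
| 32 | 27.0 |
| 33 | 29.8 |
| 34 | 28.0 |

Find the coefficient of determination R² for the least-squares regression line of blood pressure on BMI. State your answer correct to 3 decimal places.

n = 8, Σx = 226, Σy = 175.5, Σxy = 5272.5, Σx² = 6624, Σy² = 4271.09
Sxx = Σx² − (Σx)²/n = 6624 − 6384.5 = 239.5
Sxy = Σxy − (Σx)(Σy)/n = 5272.5 − 4957.875 = 314.625
Syy = Σy² − (Σy)²/n = 4271.09 − 3850.03125 = 421.05875
R² = Sxy²/(Sxx·Syy) = (314.625)²/(239.5·421.05875) = 0.981608

0.982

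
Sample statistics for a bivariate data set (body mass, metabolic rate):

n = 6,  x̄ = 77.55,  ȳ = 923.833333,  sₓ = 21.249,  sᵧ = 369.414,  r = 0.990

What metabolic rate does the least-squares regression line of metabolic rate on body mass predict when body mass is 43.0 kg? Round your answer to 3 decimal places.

329.188

b = r · sᵧ/sₓ = 0.99 · 369.414/21.249 = 17.211156
a = ȳ − b·x̄ = 923.833333 − 17.211156·77.55 = -410.891837
ŷ(43.0) = a + b·43.0 = -410.891837 + 17.211156·43 = 329.187883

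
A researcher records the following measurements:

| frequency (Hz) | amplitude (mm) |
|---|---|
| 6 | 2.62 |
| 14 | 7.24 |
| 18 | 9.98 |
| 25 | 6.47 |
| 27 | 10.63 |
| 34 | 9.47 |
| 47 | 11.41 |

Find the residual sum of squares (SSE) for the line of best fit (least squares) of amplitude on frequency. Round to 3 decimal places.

n = 7, Σx = 171, Σy = 57.82, Σxy = 1603.73, Σx² = 5275, Σy² = 533.6092
Sxx = Σx² − (Σx)²/n = 5275 − 4177.285714 = 1097.714286
Sxy = Σxy − (Σx)(Σy)/n = 1603.73 − 1412.46 = 191.27
Syy = Σy² − (Σy)²/n = 533.6092 − 477.5932 = 56.016
b = Sxy/Sxx = 191.27/1097.714286 = 0.174244
SSE = Syy − b·Sxy = 56.016 − 0.174244·191.27 = 22.688372

22.688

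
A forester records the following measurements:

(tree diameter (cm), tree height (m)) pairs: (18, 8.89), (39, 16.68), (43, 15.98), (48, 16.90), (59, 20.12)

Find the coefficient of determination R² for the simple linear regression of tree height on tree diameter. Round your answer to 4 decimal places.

0.9509

n = 5, Σx = 207, Σy = 78.57, Σxy = 3495.96, Σx² = 9479, Σy² = 1303.0393
Sxx = Σx² − (Σx)²/n = 9479 − 8569.8 = 909.2
Sxy = Σxy − (Σx)(Σy)/n = 3495.96 − 3252.798 = 243.162
Syy = Σy² − (Σy)²/n = 1303.0393 − 1234.64898 = 68.39032
R² = Sxy²/(Sxx·Syy) = (243.162)²/(909.2·68.39032) = 0.950905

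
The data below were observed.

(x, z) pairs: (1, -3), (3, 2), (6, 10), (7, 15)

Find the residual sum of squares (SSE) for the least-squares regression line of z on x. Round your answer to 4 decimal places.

2.5275

n = 4, Σx = 17, Σy = 24, Σxy = 168, Σx² = 95, Σy² = 338
Sxx = Σx² − (Σx)²/n = 95 − 72.25 = 22.75
Sxy = Σxy − (Σx)(Σy)/n = 168 − 102 = 66
Syy = Σy² − (Σy)²/n = 338 − 144 = 194
b = Sxy/Sxx = 66/22.75 = 2.901099
SSE = Syy − b·Sxy = 194 − 2.901099·66 = 2.527473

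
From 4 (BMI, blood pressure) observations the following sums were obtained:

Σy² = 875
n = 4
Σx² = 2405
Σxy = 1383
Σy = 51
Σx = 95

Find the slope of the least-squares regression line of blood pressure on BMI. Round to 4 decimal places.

1.1546

Sxx = Σx² − (Σx)²/n = 2405 − 2256.25 = 148.75
Sxy = Σxy − (Σx)(Σy)/n = 1383 − 1211.25 = 171.75
b = Sxy/Sxx = 171.75/148.75 = 1.154622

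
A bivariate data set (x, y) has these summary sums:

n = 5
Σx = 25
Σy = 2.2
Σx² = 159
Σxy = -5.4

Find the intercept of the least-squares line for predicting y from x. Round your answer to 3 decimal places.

2.852

Sxx = Σx² − (Σx)²/n = 159 − 125 = 34
Sxy = Σxy − (Σx)(Σy)/n = -5.4 − 11 = -16.4
b = Sxy/Sxx = -16.4/34 = -0.482353
a = ȳ − b·x̄ = 0.44 − (-0.482353)·5 = 2.851765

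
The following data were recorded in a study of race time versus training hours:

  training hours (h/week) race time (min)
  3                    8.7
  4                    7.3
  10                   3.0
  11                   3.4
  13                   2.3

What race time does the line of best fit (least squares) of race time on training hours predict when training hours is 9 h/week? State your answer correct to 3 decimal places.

4.433

n = 5, Σx = 41, Σy = 24.7, Σxy = 152.6, Σx² = 415
Sxx = Σx² − (Σx)²/n = 415 − 336.2 = 78.8
Sxy = Σxy − (Σx)(Σy)/n = 152.6 − 202.54 = -49.94
b = Sxy/Sxx = -49.94/78.8 = -0.633756
a = ȳ − b·x̄ = 4.94 − (-0.633756)·8.2 = 10.136802
ŷ(9) = a + b·9 = 10.136802 + (-0.633756)·9 = 4.432995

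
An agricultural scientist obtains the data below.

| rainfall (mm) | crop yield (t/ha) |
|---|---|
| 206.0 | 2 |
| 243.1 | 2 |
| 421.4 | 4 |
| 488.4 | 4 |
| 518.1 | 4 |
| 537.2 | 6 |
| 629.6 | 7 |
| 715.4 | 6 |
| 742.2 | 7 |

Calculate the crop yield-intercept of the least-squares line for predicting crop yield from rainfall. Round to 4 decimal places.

-0.1548

n = 9, Σx = 4501.4, Σy = 42, Σxy = 23728, Σx² = 2533711.74
Sxx = Σx² − (Σx)²/n = 2533711.74 − 2251400.217778 = 282311.522222
Sxy = Σxy − (Σx)(Σy)/n = 23728 − 21006.533333 = 2721.466667
b = Sxy/Sxx = 2721.466667/282311.522222 = 0.009640
a = ȳ − b·x̄ = 4.666667 − 0.009640·500.155556 = -0.154804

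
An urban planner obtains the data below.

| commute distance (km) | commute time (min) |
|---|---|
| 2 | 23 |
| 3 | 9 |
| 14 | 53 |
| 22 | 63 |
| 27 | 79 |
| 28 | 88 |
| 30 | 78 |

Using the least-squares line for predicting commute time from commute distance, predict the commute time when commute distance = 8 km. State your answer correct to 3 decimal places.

n = 7, Σx = 126, Σy = 393, Σxy = 9138, Σx² = 3106
Sxx = Σx² − (Σx)²/n = 3106 − 2268 = 838
Sxy = Σxy − (Σx)(Σy)/n = 9138 − 7074 = 2064
b = Sxy/Sxx = 2064/838 = 2.463007
a = ȳ − b·x̄ = 56.142857 − 2.463007·18 = 11.808728
ŷ(8) = a + b·8 = 11.808728 + 2.463007·8 = 31.512786

31.513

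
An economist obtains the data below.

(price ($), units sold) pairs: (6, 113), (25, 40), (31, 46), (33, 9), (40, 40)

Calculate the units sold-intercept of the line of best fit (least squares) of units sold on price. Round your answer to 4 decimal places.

n = 5, Σx = 135, Σy = 248, Σxy = 5001, Σx² = 4311
Sxx = Σx² − (Σx)²/n = 4311 − 3645 = 666
Sxy = Σxy − (Σx)(Σy)/n = 5001 − 6696 = -1695
b = Sxy/Sxx = -1695/666 = -2.545045
a = ȳ − b·x̄ = 49.6 − (-2.545045)·27 = 118.316216

118.3162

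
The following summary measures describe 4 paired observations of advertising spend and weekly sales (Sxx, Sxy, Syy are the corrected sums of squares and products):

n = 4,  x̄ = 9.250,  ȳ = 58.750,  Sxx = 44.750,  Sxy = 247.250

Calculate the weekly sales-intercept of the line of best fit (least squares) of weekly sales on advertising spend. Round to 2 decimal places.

7.64

b = Sxy/Sxx = 247.25/44.75 = 5.525140
a = ȳ − b·x̄ = 58.75 − 5.525140·9.25 = 7.642458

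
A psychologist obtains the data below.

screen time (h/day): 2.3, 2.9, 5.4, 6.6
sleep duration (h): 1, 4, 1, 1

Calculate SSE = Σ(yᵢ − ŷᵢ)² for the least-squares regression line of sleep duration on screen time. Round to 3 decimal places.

n = 4, Σx = 17.2, Σy = 7, Σxy = 25.9, Σx² = 86.42, Σy² = 19
Sxx = Σx² − (Σx)²/n = 86.42 − 73.96 = 12.46
Sxy = Σxy − (Σx)(Σy)/n = 25.9 − 30.1 = -4.2
Syy = Σy² − (Σy)²/n = 19 − 12.25 = 6.75
b = Sxy/Sxx = -4.2/12.46 = -0.337079
SSE = Syy − b·Sxy = 6.75 − (-0.337079)·(-4.2) = 5.334270

5.334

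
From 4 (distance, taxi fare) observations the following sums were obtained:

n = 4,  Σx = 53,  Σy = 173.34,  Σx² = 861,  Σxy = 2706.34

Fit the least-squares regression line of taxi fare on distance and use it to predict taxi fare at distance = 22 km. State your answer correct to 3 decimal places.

Sxx = Σx² − (Σx)²/n = 861 − 702.25 = 158.75
Sxy = Σxy − (Σx)(Σy)/n = 2706.34 − 2296.755 = 409.585
b = Sxy/Sxx = 409.585/158.75 = 2.580063
a = ȳ − b·x̄ = 43.335 − 2.580063·13.25 = 9.149165
ŷ(22) = a + b·22 = 9.149165 + 2.580063·22 = 65.910551

65.911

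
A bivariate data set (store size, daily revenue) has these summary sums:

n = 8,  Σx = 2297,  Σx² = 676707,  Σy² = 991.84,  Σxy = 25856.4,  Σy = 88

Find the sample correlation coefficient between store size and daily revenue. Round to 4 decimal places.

0.9209

Sxx = Σx² − (Σx)²/n = 676707 − 659526.125 = 17180.875
Sxy = Σxy − (Σx)(Σy)/n = 25856.4 − 25267 = 589.4
Syy = Σy² − (Σy)²/n = 991.84 − 968 = 23.84
r = Sxy/√(Sxx·Syy) = 589.4/√(409592.06) = 589.4/639.993797 = 0.920946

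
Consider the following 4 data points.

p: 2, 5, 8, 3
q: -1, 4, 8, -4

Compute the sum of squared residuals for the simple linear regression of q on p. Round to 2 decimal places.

n = 4, Σx = 18, Σy = 7, Σxy = 70, Σx² = 102, Σy² = 97
Sxx = Σx² − (Σx)²/n = 102 − 81 = 21
Sxy = Σxy − (Σx)(Σy)/n = 70 − 31.5 = 38.5
Syy = Σy² − (Σy)²/n = 97 − 12.25 = 84.75
b = Sxy/Sxx = 38.5/21 = 1.833333
SSE = Syy − b·Sxy = 84.75 − 1.833333·38.5 = 14.166667

14.17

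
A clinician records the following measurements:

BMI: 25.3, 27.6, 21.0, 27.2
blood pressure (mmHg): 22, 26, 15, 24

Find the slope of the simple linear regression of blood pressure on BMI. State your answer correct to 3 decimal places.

n = 4, Σx = 101.1, Σy = 87, Σxy = 2242, Σx² = 2582.69
Sxx = Σx² − (Σx)²/n = 2582.69 − 2555.3025 = 27.3875
Sxy = Σxy − (Σx)(Σy)/n = 2242 − 2198.925 = 43.075
b = Sxy/Sxx = 43.075/27.3875 = 1.572798

1.573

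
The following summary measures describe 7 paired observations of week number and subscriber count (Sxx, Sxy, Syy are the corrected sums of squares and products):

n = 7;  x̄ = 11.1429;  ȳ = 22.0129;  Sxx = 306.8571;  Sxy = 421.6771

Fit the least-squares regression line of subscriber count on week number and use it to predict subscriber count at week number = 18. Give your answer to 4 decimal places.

31.4358

b = Sxy/Sxx = 421.6771/306.8571 = 1.374181
a = ȳ − b·x̄ = 22.0129 − 1.374181·11.1429 = 6.700542
ŷ(18) = a + b·18 = 6.700542 + 1.374181·18 = 31.435794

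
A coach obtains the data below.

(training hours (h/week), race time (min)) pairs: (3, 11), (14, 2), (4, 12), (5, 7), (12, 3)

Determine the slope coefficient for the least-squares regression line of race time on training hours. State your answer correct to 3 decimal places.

-0.850

n = 5, Σx = 38, Σy = 35, Σxy = 180, Σx² = 390
Sxx = Σx² − (Σx)²/n = 390 − 288.8 = 101.2
Sxy = Σxy − (Σx)(Σy)/n = 180 − 266 = -86
b = Sxy/Sxx = -86/101.2 = -0.849802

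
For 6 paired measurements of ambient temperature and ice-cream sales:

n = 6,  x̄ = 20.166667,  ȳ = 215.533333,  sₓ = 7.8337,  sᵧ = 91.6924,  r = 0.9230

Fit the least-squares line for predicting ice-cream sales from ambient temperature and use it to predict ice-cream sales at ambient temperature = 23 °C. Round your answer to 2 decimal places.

b = r · sᵧ/sₓ = 0.923 · 91.6924/7.8337 = 10.803590
a = ȳ − b·x̄ = 215.533333 − 10.803590·20.166667 = -2.339075
ŷ(23) = a + b·23 = -2.339075 + 10.803590·23 = 246.143502

246.14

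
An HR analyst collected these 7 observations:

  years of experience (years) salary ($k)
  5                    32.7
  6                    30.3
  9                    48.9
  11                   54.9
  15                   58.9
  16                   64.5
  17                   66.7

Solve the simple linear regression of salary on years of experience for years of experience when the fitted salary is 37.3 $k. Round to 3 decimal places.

n = 7, Σx = 79, Σy = 356.9, Σxy = 4438.7, Σx² = 1033
Sxx = Σx² − (Σx)²/n = 1033 − 891.571429 = 141.428571
Sxy = Σxy − (Σx)(Σy)/n = 4438.7 − 4027.871429 = 410.828571
b = Sxy/Sxx = 410.828571/141.428571 = 2.904848
a = ȳ − b·x̄ = 50.985714 − 2.904848·11.285714 = 18.202424
Set a + b·x = 37.3: x = (37.3 − 18.202424) / 2.904848 = 6.574379

6.574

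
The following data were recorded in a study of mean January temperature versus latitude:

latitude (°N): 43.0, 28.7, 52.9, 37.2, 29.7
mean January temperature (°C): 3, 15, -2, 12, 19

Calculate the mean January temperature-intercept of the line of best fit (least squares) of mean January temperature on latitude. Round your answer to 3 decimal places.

41.337

n = 5, Σx = 191.5, Σy = 47, Σxy = 1464.4, Σx² = 7737.03
Sxx = Σx² − (Σx)²/n = 7737.03 − 7334.45 = 402.58
Sxy = Σxy − (Σx)(Σy)/n = 1464.4 − 1800.1 = -335.7
b = Sxy/Sxx = -335.7/402.58 = -0.833872
a = ȳ − b·x̄ = 9.4 − (-0.833872)·38.3 = 41.337280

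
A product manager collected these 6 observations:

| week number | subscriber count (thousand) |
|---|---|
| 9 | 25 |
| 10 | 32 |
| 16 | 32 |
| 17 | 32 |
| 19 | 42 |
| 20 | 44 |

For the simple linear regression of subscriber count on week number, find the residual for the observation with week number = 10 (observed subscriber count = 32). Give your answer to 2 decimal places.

n = 6, Σx = 91, Σy = 207, Σxy = 3279, Σx² = 1487
Sxx = Σx² − (Σx)²/n = 1487 − 1380.166667 = 106.833333
Sxy = Σxy − (Σx)(Σy)/n = 3279 − 3139.5 = 139.5
b = Sxy/Sxx = 139.5/106.833333 = 1.305772
a = ȳ − b·x̄ = 34.5 − 1.305772·15.166667 = 14.695788
ŷ(10) = 14.695788 + 1.305772·10 = 27.753510
residual = y − ŷ = 32 − 27.753510 = 4.246490

4.25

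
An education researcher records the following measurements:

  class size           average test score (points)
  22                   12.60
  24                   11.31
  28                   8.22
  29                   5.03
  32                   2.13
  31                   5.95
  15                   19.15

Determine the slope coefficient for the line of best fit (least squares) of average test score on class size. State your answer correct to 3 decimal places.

n = 7, Σx = 181, Σy = 64.39, Σxy = 1464.53, Σx² = 4895
Sxx = Σx² − (Σx)²/n = 4895 − 4680.142857 = 214.857143
Sxy = Σxy − (Σx)(Σy)/n = 1464.53 − 1664.941429 = -200.411429
b = Sxy/Sxx = -200.411429/214.857143 = -0.932766

-0.933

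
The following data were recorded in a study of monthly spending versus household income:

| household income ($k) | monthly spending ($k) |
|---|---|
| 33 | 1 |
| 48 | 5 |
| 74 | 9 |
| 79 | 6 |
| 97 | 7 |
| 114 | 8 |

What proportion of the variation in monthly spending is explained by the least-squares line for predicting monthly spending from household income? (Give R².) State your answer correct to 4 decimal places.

n = 6, Σx = 445, Σy = 36, Σxy = 3004, Σx² = 37515, Σy² = 256
Sxx = Σx² − (Σx)²/n = 37515 − 33004.166667 = 4510.833333
Sxy = Σxy − (Σx)(Σy)/n = 3004 − 2670 = 334
Syy = Σy² − (Σy)²/n = 256 − 216 = 40
R² = Sxy²/(Sxx·Syy) = (334)²/(4510.833333·40) = 0.618267

0.6183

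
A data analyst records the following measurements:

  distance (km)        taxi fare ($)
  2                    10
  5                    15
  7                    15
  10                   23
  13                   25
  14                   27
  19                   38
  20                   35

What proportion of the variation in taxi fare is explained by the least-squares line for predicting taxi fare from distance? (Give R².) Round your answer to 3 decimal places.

n = 8, Σx = 90, Σy = 188, Σxy = 2555, Σx² = 1304, Σy² = 5102
Sxx = Σx² − (Σx)²/n = 1304 − 1012.5 = 291.5
Sxy = Σxy − (Σx)(Σy)/n = 2555 − 2115 = 440
Syy = Σy² − (Σy)²/n = 5102 − 4418 = 684
R² = Sxy²/(Sxx·Syy) = (440)²/(291.5·684) = 0.970981

0.971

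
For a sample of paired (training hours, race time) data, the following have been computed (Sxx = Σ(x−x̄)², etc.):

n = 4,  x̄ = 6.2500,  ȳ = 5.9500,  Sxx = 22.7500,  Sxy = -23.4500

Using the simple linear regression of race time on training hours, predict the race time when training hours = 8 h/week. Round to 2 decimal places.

4.15

b = Sxy/Sxx = -23.45/22.75 = -1.030769
a = ȳ − b·x̄ = 5.95 − (-1.030769)·6.25 = 12.392308
ŷ(8) = a + b·8 = 12.392308 + (-1.030769)·8 = 4.146154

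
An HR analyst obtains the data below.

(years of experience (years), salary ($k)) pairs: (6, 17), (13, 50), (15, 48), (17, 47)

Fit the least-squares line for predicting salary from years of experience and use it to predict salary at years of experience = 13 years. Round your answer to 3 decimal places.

41.247

n = 4, Σx = 51, Σy = 162, Σxy = 2271, Σx² = 719
Sxx = Σx² − (Σx)²/n = 719 − 650.25 = 68.75
Sxy = Σxy − (Σx)(Σy)/n = 2271 − 2065.5 = 205.5
b = Sxy/Sxx = 205.5/68.75 = 2.989091
a = ȳ − b·x̄ = 40.5 − 2.989091·12.75 = 2.389091
ŷ(13) = a + b·13 = 2.389091 + 2.989091·13 = 41.247273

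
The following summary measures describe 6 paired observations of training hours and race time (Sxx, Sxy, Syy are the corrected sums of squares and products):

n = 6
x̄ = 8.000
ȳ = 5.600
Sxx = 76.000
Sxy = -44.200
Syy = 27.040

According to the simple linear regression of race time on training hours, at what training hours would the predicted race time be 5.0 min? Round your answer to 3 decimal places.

b = Sxy/Sxx = -44.2/76 = -0.581579
a = ȳ − b·x̄ = 5.6 − (-0.581579)·8 = 10.252632
Set a + b·x = 5.0: x = (5.0 − 10.252632) / (-0.581579) = 9.031674

9.032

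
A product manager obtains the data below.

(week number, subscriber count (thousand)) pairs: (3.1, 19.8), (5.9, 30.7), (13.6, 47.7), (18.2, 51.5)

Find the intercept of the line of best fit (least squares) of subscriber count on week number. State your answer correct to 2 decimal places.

n = 4, Σx = 40.8, Σy = 149.7, Σxy = 1828.53, Σx² = 560.62
Sxx = Σx² − (Σx)²/n = 560.62 − 416.16 = 144.46
Sxy = Σxy − (Σx)(Σy)/n = 1828.53 − 1526.94 = 301.59
b = Sxy/Sxx = 301.59/144.46 = 2.087706
a = ȳ − b·x̄ = 37.425 − 2.087706·10.2 = 16.130399

16.13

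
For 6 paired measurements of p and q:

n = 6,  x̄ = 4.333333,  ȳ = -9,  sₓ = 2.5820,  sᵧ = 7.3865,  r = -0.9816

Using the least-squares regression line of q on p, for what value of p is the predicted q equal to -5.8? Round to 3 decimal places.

3.194

b = r · sᵧ/sₓ = -0.9816 · 7.3865/2.582 = -2.808129
a = ȳ − b·x̄ = -9 − (-2.808129)·4.333333 = 3.168557
Set a + b·x = -5.8: x = (-5.8 − 3.168557) / (-2.808129) = 3.193784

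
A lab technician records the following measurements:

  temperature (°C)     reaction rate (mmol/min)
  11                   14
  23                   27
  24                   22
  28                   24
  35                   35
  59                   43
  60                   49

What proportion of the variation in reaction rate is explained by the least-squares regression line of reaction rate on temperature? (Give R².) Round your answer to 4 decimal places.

n = 7, Σx = 240, Σy = 214, Σxy = 8677, Σx² = 10316, Σy² = 7460
Sxx = Σx² − (Σx)²/n = 10316 − 8228.571429 = 2087.428571
Sxy = Σxy − (Σx)(Σy)/n = 8677 − 7337.142857 = 1339.857143
Syy = Σy² − (Σy)²/n = 7460 − 6542.285714 = 917.714286
R² = Sxy²/(Sxx·Syy) = (1339.857143)²/(2087.428571·917.714286) = 0.937126

0.9371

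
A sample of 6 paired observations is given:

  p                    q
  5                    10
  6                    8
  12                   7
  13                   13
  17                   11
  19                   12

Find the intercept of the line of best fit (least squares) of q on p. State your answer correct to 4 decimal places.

7.6167

n = 6, Σx = 72, Σy = 61, Σxy = 766, Σx² = 1024
Sxx = Σx² − (Σx)²/n = 1024 − 864 = 160
Sxy = Σxy − (Σx)(Σy)/n = 766 − 732 = 34
b = Sxy/Sxx = 34/160 = 0.2125
a = ȳ − b·x̄ = 10.166667 − 0.2125·12 = 7.616667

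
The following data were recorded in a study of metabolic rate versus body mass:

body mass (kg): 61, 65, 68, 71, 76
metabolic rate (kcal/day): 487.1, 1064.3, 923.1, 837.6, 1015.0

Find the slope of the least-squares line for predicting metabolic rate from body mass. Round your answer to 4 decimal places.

n = 5, Σx = 341, Σy = 4327.1, Σxy = 298273, Σx² = 23387
Sxx = Σx² − (Σx)²/n = 23387 − 23256.2 = 130.8
Sxy = Σxy − (Σx)(Σy)/n = 298273 − 295108.22 = 3164.78
b = Sxy/Sxx = 3164.78/130.8 = 24.195566

24.1956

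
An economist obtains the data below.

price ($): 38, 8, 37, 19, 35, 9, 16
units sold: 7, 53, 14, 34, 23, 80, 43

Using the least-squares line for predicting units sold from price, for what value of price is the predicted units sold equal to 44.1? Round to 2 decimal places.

n = 7, Σx = 162, Σy = 254, Σxy = 4067, Σx² = 4800
Sxx = Σx² − (Σx)²/n = 4800 − 3749.142857 = 1050.857143
Sxy = Σxy − (Σx)(Σy)/n = 4067 − 5878.285714 = -1811.285714
b = Sxy/Sxx = -1811.285714/1050.857143 = -1.723627
a = ȳ − b·x̄ = 36.285714 − (-1.723627)·23.142857 = 76.175367
Set a + b·x = 44.1: x = (44.1 − 76.175367) / (-1.723627) = 18.609228

18.61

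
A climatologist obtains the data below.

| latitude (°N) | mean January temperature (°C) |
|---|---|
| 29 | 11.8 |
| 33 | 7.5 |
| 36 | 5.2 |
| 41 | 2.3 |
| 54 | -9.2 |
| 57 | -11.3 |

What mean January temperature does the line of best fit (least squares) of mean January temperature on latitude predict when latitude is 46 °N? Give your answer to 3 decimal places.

-2.469

n = 6, Σx = 250, Σy = 6.3, Σxy = -269.7, Σx² = 11072
Sxx = Σx² − (Σx)²/n = 11072 − 10416.666667 = 655.333333
Sxy = Σxy − (Σx)(Σy)/n = -269.7 − 262.5 = -532.2
b = Sxy/Sxx = -532.2/655.333333 = -0.812106
a = ȳ − b·x̄ = 1.05 − (-0.812106)·41.666667 = 34.887742
ŷ(46) = a + b·46 = 34.887742 + (-0.812106)·46 = -2.469125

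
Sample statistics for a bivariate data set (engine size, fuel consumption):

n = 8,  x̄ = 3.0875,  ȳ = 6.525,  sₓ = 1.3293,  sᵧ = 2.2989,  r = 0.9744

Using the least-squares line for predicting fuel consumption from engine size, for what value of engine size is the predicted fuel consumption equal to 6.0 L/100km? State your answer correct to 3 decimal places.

b = r · sᵧ/sₓ = 0.9744 · 2.2989/1.3293 = 1.685134
a = ȳ − b·x̄ = 6.525 − 1.685134·3.0875 = 1.322150
Set a + b·x = 6.0: x = (6.0 − 1.322150) / 1.685134 = 2.775952

2.776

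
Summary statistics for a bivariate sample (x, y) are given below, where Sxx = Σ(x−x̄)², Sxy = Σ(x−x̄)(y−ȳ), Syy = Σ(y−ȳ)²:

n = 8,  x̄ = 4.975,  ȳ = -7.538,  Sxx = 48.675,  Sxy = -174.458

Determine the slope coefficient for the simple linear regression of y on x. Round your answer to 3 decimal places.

-3.584

b = Sxy/Sxx = -174.458/48.675 = -3.584140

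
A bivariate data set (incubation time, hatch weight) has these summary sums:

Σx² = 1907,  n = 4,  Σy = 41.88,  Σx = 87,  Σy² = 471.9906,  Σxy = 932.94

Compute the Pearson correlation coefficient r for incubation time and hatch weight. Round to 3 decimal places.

0.992

Sxx = Σx² − (Σx)²/n = 1907 − 1892.25 = 14.75
Sxy = Σxy − (Σx)(Σy)/n = 932.94 − 910.89 = 22.05
Syy = Σy² − (Σy)²/n = 471.9906 − 438.4836 = 33.507
r = Sxy/√(Sxx·Syy) = 22.05/√(494.22825) = 22.05/22.231245 = 0.991847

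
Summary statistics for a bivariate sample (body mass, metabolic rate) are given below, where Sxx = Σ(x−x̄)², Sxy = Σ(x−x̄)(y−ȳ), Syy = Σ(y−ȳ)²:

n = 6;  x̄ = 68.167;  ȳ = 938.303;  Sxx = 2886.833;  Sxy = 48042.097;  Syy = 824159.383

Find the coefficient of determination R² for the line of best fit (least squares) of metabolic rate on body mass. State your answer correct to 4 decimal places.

R² = Sxy²/(Sxx·Syy) = (48042.097)²/(2886.833·824159.383) = 0.970088

0.9701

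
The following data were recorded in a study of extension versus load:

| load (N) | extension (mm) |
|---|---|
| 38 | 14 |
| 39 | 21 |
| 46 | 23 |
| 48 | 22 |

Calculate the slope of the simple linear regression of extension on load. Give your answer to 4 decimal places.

0.6020

n = 4, Σx = 171, Σy = 80, Σxy = 3465, Σx² = 7385
Sxx = Σx² − (Σx)²/n = 7385 − 7310.25 = 74.75
Sxy = Σxy − (Σx)(Σy)/n = 3465 − 3420 = 45
b = Sxy/Sxx = 45/74.75 = 0.602007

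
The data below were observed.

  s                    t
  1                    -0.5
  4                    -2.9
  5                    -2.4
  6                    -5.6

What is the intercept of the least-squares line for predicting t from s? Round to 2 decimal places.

n = 4, Σx = 16, Σy = -11.4, Σxy = -57.7, Σx² = 78
Sxx = Σx² − (Σx)²/n = 78 − 64 = 14
Sxy = Σxy − (Σx)(Σy)/n = -57.7 − (-45.6) = -12.1
b = Sxy/Sxx = -12.1/14 = -0.864286
a = ȳ − b·x̄ = -2.85 − (-0.864286)·4 = 0.607143

0.61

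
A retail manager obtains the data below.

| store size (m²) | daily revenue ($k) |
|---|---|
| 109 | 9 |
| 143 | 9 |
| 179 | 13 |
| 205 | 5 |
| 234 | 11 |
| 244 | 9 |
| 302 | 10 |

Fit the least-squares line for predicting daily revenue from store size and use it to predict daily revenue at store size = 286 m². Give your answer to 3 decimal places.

n = 7, Σx = 1416, Σy = 66, Σxy = 13410, Σx² = 311892
Sxx = Σx² − (Σx)²/n = 311892 − 286436.571429 = 25455.428571
Sxy = Σxy − (Σx)(Σy)/n = 13410 − 13350.857143 = 59.142857
b = Sxy/Sxx = 59.142857/25455.428571 = 0.002323
a = ȳ − b·x̄ = 9.428571 − 0.002323·202.285714 = 8.958583
ŷ(286) = a + b·286 = 8.958583 + 0.002323·286 = 9.623072

9.623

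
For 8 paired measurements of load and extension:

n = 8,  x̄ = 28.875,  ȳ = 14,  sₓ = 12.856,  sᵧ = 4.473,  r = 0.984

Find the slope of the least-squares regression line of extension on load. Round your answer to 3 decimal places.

b = r · sᵧ/sₓ = 0.984 · 4.473/12.856 = 0.342364

0.342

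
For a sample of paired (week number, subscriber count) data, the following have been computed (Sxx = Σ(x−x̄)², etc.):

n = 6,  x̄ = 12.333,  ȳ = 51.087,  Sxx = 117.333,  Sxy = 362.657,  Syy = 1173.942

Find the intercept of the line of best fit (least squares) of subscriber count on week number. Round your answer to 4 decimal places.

b = Sxy/Sxx = 362.657/117.333 = 3.090835
a = ȳ − b·x̄ = 51.087 − 3.090835·12.333 = 12.967726

12.9677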